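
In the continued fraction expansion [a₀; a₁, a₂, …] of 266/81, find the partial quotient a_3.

⌊266/81⌋ = 3, remainder 23
⌊81/23⌋ = 3, remainder 12
⌊23/12⌋ = 1, remainder 11
⌊12/11⌋ = 1, remainder 1

1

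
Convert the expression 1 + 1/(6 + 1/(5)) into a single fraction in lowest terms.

Compute successive convergents:
a_0 = 1: 1/1
a_1 = 6: 7/6
a_2 = 5: 36/31

36/31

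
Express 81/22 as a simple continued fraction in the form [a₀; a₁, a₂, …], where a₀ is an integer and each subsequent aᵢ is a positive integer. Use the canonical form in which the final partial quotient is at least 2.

[3; 1, 2, 7]

Repeatedly divide and take the remainder:
⌊81/22⌋ = 3, remainder 15
⌊22/15⌋ = 1, remainder 7
⌊15/7⌋ = 2, remainder 1
⌊7/1⌋ = 7, remainder 0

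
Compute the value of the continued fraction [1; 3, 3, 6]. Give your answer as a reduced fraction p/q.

Work from the innermost term outward:
Start with 6.
3 + 1/(6/1) = 3 + 1/6 = 19/6
3 + 1/(19/6) = 3 + 6/19 = 63/19
1 + 1/(63/19) = 1 + 19/63 = 82/63

82/63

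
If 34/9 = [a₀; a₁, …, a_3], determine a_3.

2

34 ÷ 9 → quotient 3, remainder 7
9 ÷ 7 → quotient 1, remainder 2
7 ÷ 2 → quotient 3, remainder 1
2 ÷ 1 → quotient 2, remainder 0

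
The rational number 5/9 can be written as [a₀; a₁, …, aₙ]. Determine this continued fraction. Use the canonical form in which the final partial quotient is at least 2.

Repeatedly divide and take the remainder:
5 = 0·9 + 5, so a_0 = 0
9 = 1·5 + 4, so a_1 = 1
5 = 1·4 + 1, so a_2 = 1
4 = 4·1 + 0, so a_3 = 4

[0; 1, 1, 4]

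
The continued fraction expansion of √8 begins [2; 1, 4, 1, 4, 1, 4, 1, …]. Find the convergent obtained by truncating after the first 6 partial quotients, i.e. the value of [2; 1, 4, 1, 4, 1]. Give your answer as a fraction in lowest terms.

a_0 = 2: 2/1
a_1 = 1: 3/1
a_2 = 4: 14/5
a_3 = 1: 17/6
a_4 = 4: 82/29
a_5 = 1: 99/35

99/35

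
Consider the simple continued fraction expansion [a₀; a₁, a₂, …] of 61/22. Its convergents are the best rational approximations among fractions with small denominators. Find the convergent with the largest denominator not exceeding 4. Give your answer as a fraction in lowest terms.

List convergents until the denominator exceeds the bound:
a_0 = 2: 2/1  (≤ bound)
a_1 = 1: 3/1  (≤ bound)
a_2 = 3: 11/4  (≤ bound)
a_3 = 2: 25/9  (> 4, stop)

11/4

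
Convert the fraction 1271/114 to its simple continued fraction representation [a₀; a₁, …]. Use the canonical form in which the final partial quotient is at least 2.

Run the Euclidean algorithm, recording each quotient:
1271 = 11·114 + 17, so a_0 = 11
114 = 6·17 + 12, so a_1 = 6
17 = 1·12 + 5, so a_2 = 1
12 = 2·5 + 2, so a_3 = 2
5 = 2·2 + 1, so a_4 = 2
2 = 2·1 + 0, so a_5 = 2

[11; 6, 1, 2, 2, 2]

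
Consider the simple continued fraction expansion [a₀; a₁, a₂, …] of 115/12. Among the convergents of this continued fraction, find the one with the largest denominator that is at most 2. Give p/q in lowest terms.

19/2

a_0 = 9: 9/1  (≤ bound)
a_1 = 1: 10/1  (≤ bound)
a_2 = 1: 19/2  (≤ bound)
a_3 = 2: 48/5  (> 2, stop)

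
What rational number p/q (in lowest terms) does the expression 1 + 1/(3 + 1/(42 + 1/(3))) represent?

511/384

Start with 3.
42 + 1/(3/1) = 42 + 1/3 = 127/3
3 + 1/(127/3) = 3 + 3/127 = 384/127
1 + 1/(384/127) = 1 + 127/384 = 511/384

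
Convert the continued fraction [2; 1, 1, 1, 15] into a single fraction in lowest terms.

Collapse the nested fraction from the inside out:
Start with 15.
1 + 1/(15/1) = 1 + 1/15 = 16/15
1 + 1/(16/15) = 1 + 15/16 = 31/16
1 + 1/(31/16) = 1 + 16/31 = 47/31
2 + 1/(47/31) = 2 + 31/47 = 125/47

125/47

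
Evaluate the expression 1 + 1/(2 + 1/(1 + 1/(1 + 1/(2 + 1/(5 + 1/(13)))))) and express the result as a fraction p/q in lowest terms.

1279/923

Build up convergents one term at a time:
a_0 = 1: 1/1
a_1 = 2: 3/2
a_2 = 1: 4/3
a_3 = 1: 7/5
a_4 = 2: 18/13
a_5 = 5: 97/70
a_6 = 13: 1279/923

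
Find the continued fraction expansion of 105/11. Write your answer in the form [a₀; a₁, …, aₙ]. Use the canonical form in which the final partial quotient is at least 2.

105 = 9·11 + 6, so a_0 = 9
11 = 1·6 + 5, so a_1 = 1
6 = 1·5 + 1, so a_2 = 1
5 = 5·1 + 0, so a_3 = 5

[9; 1, 1, 5]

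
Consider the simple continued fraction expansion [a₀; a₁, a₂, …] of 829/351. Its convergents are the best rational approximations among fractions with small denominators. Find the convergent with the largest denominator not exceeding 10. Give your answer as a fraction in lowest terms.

List convergents until the denominator exceeds the bound:
a_0 = 2: 2/1  (≤ bound)
a_1 = 2: 5/2  (≤ bound)
a_2 = 1: 7/3  (≤ bound)
a_3 = 3: 26/11  (> 10, stop)

7/3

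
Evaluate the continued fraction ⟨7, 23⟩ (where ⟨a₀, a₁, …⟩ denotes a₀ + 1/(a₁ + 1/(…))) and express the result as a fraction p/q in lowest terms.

162/23

Start with 23.
7 + 1/(23/1) = 7 + 1/23 = 162/23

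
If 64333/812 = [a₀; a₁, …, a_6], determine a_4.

Repeatedly divide and take the remainder:
⌊64333/812⌋ = 79, remainder 185
⌊812/185⌋ = 4, remainder 72
⌊185/72⌋ = 2, remainder 41
⌊72/41⌋ = 1, remainder 31
⌊41/31⌋ = 1, remainder 10

1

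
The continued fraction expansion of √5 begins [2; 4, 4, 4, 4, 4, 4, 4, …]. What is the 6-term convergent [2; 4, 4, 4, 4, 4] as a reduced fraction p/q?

Starting at the tail and folding back:
Start with 4.
4 + 1/(4/1) = 4 + 1/4 = 17/4
4 + 1/(17/4) = 4 + 4/17 = 72/17
4 + 1/(72/17) = 4 + 17/72 = 305/72
4 + 1/(305/72) = 4 + 72/305 = 1292/305
2 + 1/(1292/305) = 2 + 305/1292 = 2889/1292

2889/1292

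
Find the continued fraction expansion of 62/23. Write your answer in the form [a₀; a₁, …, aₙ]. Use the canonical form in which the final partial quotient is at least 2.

[2; 1, 2, 3, 2]

62 ÷ 23 → quotient 2, remainder 16
23 ÷ 16 → quotient 1, remainder 7
16 ÷ 7 → quotient 2, remainder 2
7 ÷ 2 → quotient 3, remainder 1
2 ÷ 1 → quotient 2, remainder 0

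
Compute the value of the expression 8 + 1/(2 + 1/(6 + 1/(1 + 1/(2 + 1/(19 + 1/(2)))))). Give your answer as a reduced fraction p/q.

14450/1707

Use the convergent recurrence hₖ = aₖ·hₖ₋₁ + hₖ₋₂ (and likewise for the denominators kₖ):
a_0 = 8: 8/1
a_1 = 2: 17/2
a_2 = 6: 110/13
a_3 = 1: 127/15
a_4 = 2: 364/43
a_5 = 19: 7043/832
a_6 = 2: 14450/1707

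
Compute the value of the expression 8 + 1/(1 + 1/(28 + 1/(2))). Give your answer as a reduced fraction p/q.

529/59

Work from the innermost term outward:
Start with 2.
28 + 1/(2/1) = 28 + 1/2 = 57/2
1 + 1/(57/2) = 1 + 2/57 = 59/57
8 + 1/(59/57) = 8 + 57/59 = 529/59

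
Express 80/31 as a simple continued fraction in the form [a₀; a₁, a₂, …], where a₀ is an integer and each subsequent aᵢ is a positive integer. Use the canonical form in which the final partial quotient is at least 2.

80 ÷ 31 → quotient 2, remainder 18
31 ÷ 18 → quotient 1, remainder 13
18 ÷ 13 → quotient 1, remainder 5
13 ÷ 5 → quotient 2, remainder 3
5 ÷ 3 → quotient 1, remainder 2
3 ÷ 2 → quotient 1, remainder 1
2 ÷ 1 → quotient 2, remainder 0

[2; 1, 1, 2, 1, 1, 2]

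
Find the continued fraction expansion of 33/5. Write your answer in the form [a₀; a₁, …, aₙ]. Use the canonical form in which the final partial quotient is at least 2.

33 ÷ 5 → quotient 6, remainder 3
5 ÷ 3 → quotient 1, remainder 2
3 ÷ 2 → quotient 1, remainder 1
2 ÷ 1 → quotient 2, remainder 0

[6; 1, 1, 2]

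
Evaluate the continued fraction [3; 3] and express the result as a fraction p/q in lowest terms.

a_0 = 3: 3/1
a_1 = 3: 10/3

10/3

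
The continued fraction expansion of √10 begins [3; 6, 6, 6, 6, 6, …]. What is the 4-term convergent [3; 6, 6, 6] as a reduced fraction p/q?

Start with 6.
6 + 1/(6/1) = 6 + 1/6 = 37/6
6 + 1/(37/6) = 6 + 6/37 = 228/37
3 + 1/(228/37) = 3 + 37/228 = 721/228

721/228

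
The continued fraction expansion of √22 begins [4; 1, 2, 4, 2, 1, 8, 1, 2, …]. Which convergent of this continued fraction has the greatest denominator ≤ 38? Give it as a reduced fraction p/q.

List convergents until the denominator exceeds the bound:
a_0 = 4: 4/1  (≤ bound)
a_1 = 1: 5/1  (≤ bound)
a_2 = 2: 14/3  (≤ bound)
a_3 = 4: 61/13  (≤ bound)
a_4 = 2: 136/29  (≤ bound)
a_5 = 1: 197/42  (> 38, stop)

136/29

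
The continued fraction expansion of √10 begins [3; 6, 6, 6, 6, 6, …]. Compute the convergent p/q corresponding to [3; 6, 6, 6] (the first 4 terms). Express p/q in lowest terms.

a_0 = 3: 3/1
a_1 = 6: 19/6
a_2 = 6: 117/37
a_3 = 6: 721/228

721/228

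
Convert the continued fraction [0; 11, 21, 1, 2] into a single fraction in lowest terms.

65/718

Start with 2.
1 + 1/(2/1) = 1 + 1/2 = 3/2
21 + 1/(3/2) = 21 + 2/3 = 65/3
11 + 1/(65/3) = 11 + 3/65 = 718/65
0 + 1/(718/65) = 0 + 65/718 = 65/718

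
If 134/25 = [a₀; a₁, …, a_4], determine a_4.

2

134 ÷ 25 → quotient 5, remainder 9
25 ÷ 9 → quotient 2, remainder 7
9 ÷ 7 → quotient 1, remainder 2
7 ÷ 2 → quotient 3, remainder 1
2 ÷ 1 → quotient 2, remainder 0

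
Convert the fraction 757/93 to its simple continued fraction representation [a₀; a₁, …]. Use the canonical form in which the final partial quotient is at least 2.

[8; 7, 6, 2]

Apply division with remainder until the remainder is 0:
757 = 8·93 + 13, so a_0 = 8
93 = 7·13 + 2, so a_1 = 7
13 = 6·2 + 1, so a_2 = 6
2 = 2·1 + 0, so a_3 = 2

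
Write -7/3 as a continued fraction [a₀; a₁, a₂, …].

⌊-7/3⌋ = -3, remainder 2
⌊3/2⌋ = 1, remainder 1
⌊2/1⌋ = 2, remainder 0

[-3; 1, 2]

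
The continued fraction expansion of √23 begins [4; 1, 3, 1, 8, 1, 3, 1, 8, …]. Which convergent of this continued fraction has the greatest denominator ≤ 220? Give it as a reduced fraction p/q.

916/191

List convergents until the denominator exceeds the bound:
a_0 = 4: 4/1  (≤ bound)
a_1 = 1: 5/1  (≤ bound)
a_2 = 3: 19/4  (≤ bound)
a_3 = 1: 24/5  (≤ bound)
a_4 = 8: 211/44  (≤ bound)
a_5 = 1: 235/49  (≤ bound)
a_6 = 3: 916/191  (≤ bound)
a_7 = 1: 1151/240  (> 220, stop)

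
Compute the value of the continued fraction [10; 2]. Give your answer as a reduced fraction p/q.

21/2

Start with 2.
10 + 1/(2/1) = 10 + 1/2 = 21/2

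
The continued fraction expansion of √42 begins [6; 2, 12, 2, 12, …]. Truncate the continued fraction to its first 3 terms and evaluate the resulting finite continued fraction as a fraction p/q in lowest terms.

162/25

a_0 = 6: 6/1
a_1 = 2: 13/2
a_2 = 12: 162/25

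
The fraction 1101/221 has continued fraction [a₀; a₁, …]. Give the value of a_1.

1101 = 4·221 + 217, so a_0 = 4
221 = 1·217 + 4, so a_1 = 1

1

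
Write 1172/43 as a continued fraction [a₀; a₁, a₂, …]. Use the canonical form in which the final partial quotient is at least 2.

Repeatedly divide and take the remainder:
⌊1172/43⌋ = 27, remainder 11
⌊43/11⌋ = 3, remainder 10
⌊11/10⌋ = 1, remainder 1
⌊10/1⌋ = 10, remainder 0

[27; 3, 1, 10]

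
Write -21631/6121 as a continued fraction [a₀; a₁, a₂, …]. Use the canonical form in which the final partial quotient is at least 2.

-21631 = -4·6121 + 2853, so a_0 = -4
6121 = 2·2853 + 415, so a_1 = 2
2853 = 6·415 + 363, so a_2 = 6
415 = 1·363 + 52, so a_3 = 1
363 = 6·52 + 51, so a_4 = 6
52 = 1·51 + 1, so a_5 = 1
51 = 51·1 + 0, so a_6 = 51

[-4; 2, 6, 1, 6, 1, 51]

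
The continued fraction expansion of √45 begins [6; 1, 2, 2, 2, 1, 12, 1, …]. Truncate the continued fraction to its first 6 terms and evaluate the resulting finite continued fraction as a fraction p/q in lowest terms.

Use the convergent recurrence hₖ = aₖ·hₖ₋₁ + hₖ₋₂ (and likewise for the denominators kₖ):
a_0 = 6: 6/1
a_1 = 1: 7/1
a_2 = 2: 20/3
a_3 = 2: 47/7
a_4 = 2: 114/17
a_5 = 1: 161/24

161/24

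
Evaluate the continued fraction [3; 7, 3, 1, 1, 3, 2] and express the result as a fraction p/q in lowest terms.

Starting at the tail and folding back:
Start with 2.
3 + 1/(2/1) = 3 + 1/2 = 7/2
1 + 1/(7/2) = 1 + 2/7 = 9/7
1 + 1/(9/7) = 1 + 7/9 = 16/9
3 + 1/(16/9) = 3 + 9/16 = 57/16
7 + 1/(57/16) = 7 + 16/57 = 415/57
3 + 1/(415/57) = 3 + 57/415 = 1302/415

1302/415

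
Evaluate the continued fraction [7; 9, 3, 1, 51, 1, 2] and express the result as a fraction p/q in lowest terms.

Start with 2.
1 + 1/(2/1) = 1 + 1/2 = 3/2
51 + 1/(3/2) = 51 + 2/3 = 155/3
1 + 1/(155/3) = 1 + 3/155 = 158/155
3 + 1/(158/155) = 3 + 155/158 = 629/158
9 + 1/(629/158) = 9 + 158/629 = 5819/629
7 + 1/(5819/629) = 7 + 629/5819 = 41362/5819

41362/5819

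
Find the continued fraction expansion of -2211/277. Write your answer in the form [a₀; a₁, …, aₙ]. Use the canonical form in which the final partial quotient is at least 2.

[-8; 55, 2, 2]

⌊-2211/277⌋ = -8, remainder 5
⌊277/5⌋ = 55, remainder 2
⌊5/2⌋ = 2, remainder 1
⌊2/1⌋ = 2, remainder 0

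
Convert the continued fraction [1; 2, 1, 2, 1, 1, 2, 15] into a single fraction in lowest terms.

1031/754

a_0 = 1: 1/1
a_1 = 2: 3/2
a_2 = 1: 4/3
a_3 = 2: 11/8
a_4 = 1: 15/11
a_5 = 1: 26/19
a_6 = 2: 67/49
a_7 = 15: 1031/754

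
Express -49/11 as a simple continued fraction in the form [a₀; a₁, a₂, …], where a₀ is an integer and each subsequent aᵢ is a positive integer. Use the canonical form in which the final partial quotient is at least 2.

[-5; 1, 1, 5]

⌊-49/11⌋ = -5, remainder 6
⌊11/6⌋ = 1, remainder 5
⌊6/5⌋ = 1, remainder 1
⌊5/1⌋ = 5, remainder 0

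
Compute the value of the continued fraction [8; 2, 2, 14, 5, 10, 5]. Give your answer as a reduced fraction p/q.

Compute successive convergents:
a_0 = 8: 8/1
a_1 = 2: 17/2
a_2 = 2: 42/5
a_3 = 14: 605/72
a_4 = 5: 3067/365
a_5 = 10: 31275/3722
a_6 = 5: 159442/18975

159442/18975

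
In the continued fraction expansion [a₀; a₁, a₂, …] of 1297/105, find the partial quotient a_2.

1

1297 ÷ 105 → quotient 12, remainder 37
105 ÷ 37 → quotient 2, remainder 31
37 ÷ 31 → quotient 1, remainder 6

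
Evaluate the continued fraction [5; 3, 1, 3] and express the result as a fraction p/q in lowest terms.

79/15

Build up convergents one term at a time:
a_0 = 5: 5/1
a_1 = 3: 16/3
a_2 = 1: 21/4
a_3 = 3: 79/15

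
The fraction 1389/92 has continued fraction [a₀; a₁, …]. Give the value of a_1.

Apply division with remainder until the remainder is 0:
⌊1389/92⌋ = 15, remainder 9
⌊92/9⌋ = 10, remainder 2

10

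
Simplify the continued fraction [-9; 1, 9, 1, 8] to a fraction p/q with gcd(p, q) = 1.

Start with 8.
1 + 1/(8/1) = 1 + 1/8 = 9/8
9 + 1/(9/8) = 9 + 8/9 = 89/9
1 + 1/(89/9) = 1 + 9/89 = 98/89
-9 + 1/(98/89) = -9 + 89/98 = -793/98

-793/98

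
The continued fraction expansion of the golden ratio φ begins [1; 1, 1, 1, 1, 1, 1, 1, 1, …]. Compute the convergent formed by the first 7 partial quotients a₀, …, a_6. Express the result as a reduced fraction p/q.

Start with 1.
1 + 1/(1/1) = 1 + 1/1 = 2/1
1 + 1/(2/1) = 1 + 1/2 = 3/2
1 + 1/(3/2) = 1 + 2/3 = 5/3
1 + 1/(5/3) = 1 + 3/5 = 8/5
1 + 1/(8/5) = 1 + 5/8 = 13/8
1 + 1/(13/8) = 1 + 8/13 = 21/13

21/13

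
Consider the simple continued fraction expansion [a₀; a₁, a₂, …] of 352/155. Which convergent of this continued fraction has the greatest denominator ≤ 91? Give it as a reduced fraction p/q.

109/48

List convergents until the denominator exceeds the bound:
a_0 = 2: 2/1  (≤ bound)
a_1 = 3: 7/3  (≤ bound)
a_2 = 1: 9/4  (≤ bound)
a_3 = 2: 25/11  (≤ bound)
a_4 = 4: 109/48  (≤ bound)
a_5 = 3: 352/155  (> 91, stop)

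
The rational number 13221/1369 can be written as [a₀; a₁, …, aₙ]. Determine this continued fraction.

13221 ÷ 1369 → quotient 9, remainder 900
1369 ÷ 900 → quotient 1, remainder 469
900 ÷ 469 → quotient 1, remainder 431
469 ÷ 431 → quotient 1, remainder 38
431 ÷ 38 → quotient 11, remainder 13
38 ÷ 13 → quotient 2, remainder 12
13 ÷ 12 → quotient 1, remainder 1
12 ÷ 1 → quotient 12, remainder 0

[9; 1, 1, 1, 11, 2, 1, 12]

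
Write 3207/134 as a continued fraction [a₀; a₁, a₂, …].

⌊3207/134⌋ = 23, remainder 125
⌊134/125⌋ = 1, remainder 9
⌊125/9⌋ = 13, remainder 8
⌊9/8⌋ = 1, remainder 1
⌊8/1⌋ = 8, remainder 0

[23; 1, 13, 1, 8]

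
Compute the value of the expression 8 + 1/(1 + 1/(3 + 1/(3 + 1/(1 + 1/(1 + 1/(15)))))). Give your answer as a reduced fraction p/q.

Use the convergent recurrence hₖ = aₖ·hₖ₋₁ + hₖ₋₂ (and likewise for the denominators kₖ):
a_0 = 8: 8/1
a_1 = 1: 9/1
a_2 = 3: 35/4
a_3 = 3: 114/13
a_4 = 1: 149/17
a_5 = 1: 263/30
a_6 = 15: 4094/467

4094/467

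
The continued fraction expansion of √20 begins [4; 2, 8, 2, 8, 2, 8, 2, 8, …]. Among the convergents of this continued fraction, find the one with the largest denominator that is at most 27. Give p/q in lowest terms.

List convergents until the denominator exceeds the bound:
a_0 = 4: 4/1  (≤ bound)
a_1 = 2: 9/2  (≤ bound)
a_2 = 8: 76/17  (≤ bound)
a_3 = 2: 161/36  (> 27, stop)

76/17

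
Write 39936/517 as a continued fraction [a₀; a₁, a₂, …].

[77; 4, 14, 9]

Run the Euclidean algorithm, recording each quotient:
⌊39936/517⌋ = 77, remainder 127
⌊517/127⌋ = 4, remainder 9
⌊127/9⌋ = 14, remainder 1
⌊9/1⌋ = 9, remainder 0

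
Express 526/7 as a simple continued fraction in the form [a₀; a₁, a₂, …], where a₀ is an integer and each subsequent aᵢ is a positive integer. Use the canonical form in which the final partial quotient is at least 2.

[75; 7]

526 ÷ 7 → quotient 75, remainder 1
7 ÷ 1 → quotient 7, remainder 0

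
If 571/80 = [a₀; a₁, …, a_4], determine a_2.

3

Apply division with remainder until the remainder is 0:
⌊571/80⌋ = 7, remainder 11
⌊80/11⌋ = 7, remainder 3
⌊11/3⌋ = 3, remainder 2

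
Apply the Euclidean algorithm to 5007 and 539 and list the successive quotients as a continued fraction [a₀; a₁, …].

Run the Euclidean algorithm, recording each quotient:
⌊5007/539⌋ = 9, remainder 156
⌊539/156⌋ = 3, remainder 71
⌊156/71⌋ = 2, remainder 14
⌊71/14⌋ = 5, remainder 1
⌊14/1⌋ = 14, remainder 0

[9; 3, 2, 5, 14]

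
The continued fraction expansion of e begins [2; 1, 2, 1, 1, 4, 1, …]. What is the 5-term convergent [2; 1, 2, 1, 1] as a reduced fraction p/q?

Starting at the tail and folding back:
Start with 1.
1 + 1/(1/1) = 1 + 1/1 = 2/1
2 + 1/(2/1) = 2 + 1/2 = 5/2
1 + 1/(5/2) = 1 + 2/5 = 7/5
2 + 1/(7/5) = 2 + 5/7 = 19/7

19/7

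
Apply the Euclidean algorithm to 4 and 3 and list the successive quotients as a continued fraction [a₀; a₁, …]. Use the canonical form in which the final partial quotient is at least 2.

⌊4/3⌋ = 1, remainder 1
⌊3/1⌋ = 3, remainder 0

[1; 3]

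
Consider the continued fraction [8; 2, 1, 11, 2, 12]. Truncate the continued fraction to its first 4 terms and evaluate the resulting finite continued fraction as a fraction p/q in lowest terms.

292/35

Start with 11.
1 + 1/(11/1) = 1 + 1/11 = 12/11
2 + 1/(12/11) = 2 + 11/12 = 35/12
8 + 1/(35/12) = 8 + 12/35 = 292/35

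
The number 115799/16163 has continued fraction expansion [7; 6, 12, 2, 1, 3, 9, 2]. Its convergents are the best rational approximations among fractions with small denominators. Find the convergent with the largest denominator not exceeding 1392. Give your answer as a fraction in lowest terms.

List convergents until the denominator exceeds the bound:
a_0 = 7: 7/1  (≤ bound)
a_1 = 6: 43/6  (≤ bound)
a_2 = 12: 523/73  (≤ bound)
a_3 = 2: 1089/152  (≤ bound)
a_4 = 1: 1612/225  (≤ bound)
a_5 = 3: 5925/827  (≤ bound)
a_6 = 9: 54937/7668  (> 1392, stop)

5925/827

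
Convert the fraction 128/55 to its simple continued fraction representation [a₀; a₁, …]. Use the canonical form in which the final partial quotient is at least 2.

Run the Euclidean algorithm, recording each quotient:
128 = 2·55 + 18, so a_0 = 2
55 = 3·18 + 1, so a_1 = 3
18 = 18·1 + 0, so a_2 = 18

[2; 3, 18]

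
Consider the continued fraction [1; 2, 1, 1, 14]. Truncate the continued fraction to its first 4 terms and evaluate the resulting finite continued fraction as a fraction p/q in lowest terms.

7/5

a_0 = 1: 1/1
a_1 = 2: 3/2
a_2 = 1: 4/3
a_3 = 1: 7/5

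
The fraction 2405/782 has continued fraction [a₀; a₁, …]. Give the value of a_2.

⌊2405/782⌋ = 3, remainder 59
⌊782/59⌋ = 13, remainder 15
⌊59/15⌋ = 3, remainder 14

3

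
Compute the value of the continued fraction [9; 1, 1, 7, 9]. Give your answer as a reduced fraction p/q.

Compute successive convergents:
a_0 = 9: 9/1
a_1 = 1: 10/1
a_2 = 1: 19/2
a_3 = 7: 143/15
a_4 = 9: 1306/137

1306/137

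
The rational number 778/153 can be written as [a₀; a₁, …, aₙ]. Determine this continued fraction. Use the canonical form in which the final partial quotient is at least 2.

[5; 11, 1, 3, 3]

778 = 5·153 + 13, so a_0 = 5
153 = 11·13 + 10, so a_1 = 11
13 = 1·10 + 3, so a_2 = 1
10 = 3·3 + 1, so a_3 = 3
3 = 3·1 + 0, so a_4 = 3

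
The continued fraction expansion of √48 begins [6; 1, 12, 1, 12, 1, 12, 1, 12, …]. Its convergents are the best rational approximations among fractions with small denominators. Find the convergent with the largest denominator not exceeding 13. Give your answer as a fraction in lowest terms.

a_0 = 6: 6/1  (≤ bound)
a_1 = 1: 7/1  (≤ bound)
a_2 = 12: 90/13  (≤ bound)
a_3 = 1: 97/14  (> 13, stop)

90/13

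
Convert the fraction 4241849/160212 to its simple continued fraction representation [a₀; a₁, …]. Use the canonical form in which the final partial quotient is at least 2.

[26; 2, 10, 7, 1, 7, 9, 13]

4241849 = 26·160212 + 76337, so a_0 = 26
160212 = 2·76337 + 7538, so a_1 = 2
76337 = 10·7538 + 957, so a_2 = 10
7538 = 7·957 + 839, so a_3 = 7
957 = 1·839 + 118, so a_4 = 1
839 = 7·118 + 13, so a_5 = 7
118 = 9·13 + 1, so a_6 = 9
13 = 13·1 + 0, so a_7 = 13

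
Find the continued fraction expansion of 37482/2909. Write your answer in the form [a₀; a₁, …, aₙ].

[12; 1, 7, 1, 2, 6, 4, 4]

Repeatedly divide and take the remainder:
37482 ÷ 2909 → quotient 12, remainder 2574
2909 ÷ 2574 → quotient 1, remainder 335
2574 ÷ 335 → quotient 7, remainder 229
335 ÷ 229 → quotient 1, remainder 106
229 ÷ 106 → quotient 2, remainder 17
106 ÷ 17 → quotient 6, remainder 4
17 ÷ 4 → quotient 4, remainder 1
4 ÷ 1 → quotient 4, remainder 0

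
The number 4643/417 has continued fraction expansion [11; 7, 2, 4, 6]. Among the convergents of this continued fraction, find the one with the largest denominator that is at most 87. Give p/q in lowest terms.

a_0 = 11: 11/1  (≤ bound)
a_1 = 7: 78/7  (≤ bound)
a_2 = 2: 167/15  (≤ bound)
a_3 = 4: 746/67  (≤ bound)
a_4 = 6: 4643/417  (> 87, stop)

746/67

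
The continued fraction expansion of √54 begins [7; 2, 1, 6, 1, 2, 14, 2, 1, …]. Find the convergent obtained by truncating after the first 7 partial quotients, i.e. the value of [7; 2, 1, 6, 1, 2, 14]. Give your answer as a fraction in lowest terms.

Starting at the tail and folding back:
Start with 14.
2 + 1/(14/1) = 2 + 1/14 = 29/14
1 + 1/(29/14) = 1 + 14/29 = 43/29
6 + 1/(43/29) = 6 + 29/43 = 287/43
1 + 1/(287/43) = 1 + 43/287 = 330/287
2 + 1/(330/287) = 2 + 287/330 = 947/330
7 + 1/(947/330) = 7 + 330/947 = 6959/947

6959/947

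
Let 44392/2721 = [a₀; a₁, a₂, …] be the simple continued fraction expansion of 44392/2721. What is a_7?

4

Run the Euclidean algorithm, recording each quotient:
⌊44392/2721⌋ = 16, remainder 856
⌊2721/856⌋ = 3, remainder 153
⌊856/153⌋ = 5, remainder 91
⌊153/91⌋ = 1, remainder 62
⌊91/62⌋ = 1, remainder 29
⌊62/29⌋ = 2, remainder 4
⌊29/4⌋ = 7, remainder 1
⌊4/1⌋ = 4, remainder 0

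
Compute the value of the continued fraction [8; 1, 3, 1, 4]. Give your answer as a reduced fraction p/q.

Start with 4.
1 + 1/(4/1) = 1 + 1/4 = 5/4
3 + 1/(5/4) = 3 + 4/5 = 19/5
1 + 1/(19/5) = 1 + 5/19 = 24/19
8 + 1/(24/19) = 8 + 19/24 = 211/24

211/24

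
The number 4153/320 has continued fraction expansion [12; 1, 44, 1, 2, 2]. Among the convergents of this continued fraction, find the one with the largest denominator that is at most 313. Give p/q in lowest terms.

a_0 = 12: 12/1  (≤ bound)
a_1 = 1: 13/1  (≤ bound)
a_2 = 44: 584/45  (≤ bound)
a_3 = 1: 597/46  (≤ bound)
a_4 = 2: 1778/137  (≤ bound)
a_5 = 2: 4153/320  (> 313, stop)

1778/137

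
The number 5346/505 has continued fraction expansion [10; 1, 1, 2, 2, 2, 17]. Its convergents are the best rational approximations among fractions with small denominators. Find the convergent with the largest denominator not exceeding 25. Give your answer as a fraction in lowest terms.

a_0 = 10: 10/1  (≤ bound)
a_1 = 1: 11/1  (≤ bound)
a_2 = 1: 21/2  (≤ bound)
a_3 = 2: 53/5  (≤ bound)
a_4 = 2: 127/12  (≤ bound)
a_5 = 2: 307/29  (> 25, stop)

127/12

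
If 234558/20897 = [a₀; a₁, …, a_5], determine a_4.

234558 ÷ 20897 → quotient 11, remainder 4691
20897 ÷ 4691 → quotient 4, remainder 2133
4691 ÷ 2133 → quotient 2, remainder 425
2133 ÷ 425 → quotient 5, remainder 8
425 ÷ 8 → quotient 53, remainder 1

53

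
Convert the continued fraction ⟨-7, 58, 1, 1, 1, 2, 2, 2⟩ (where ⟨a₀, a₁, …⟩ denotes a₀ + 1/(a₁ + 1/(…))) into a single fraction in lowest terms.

Start with 2.
2 + 1/(2/1) = 2 + 1/2 = 5/2
2 + 1/(5/2) = 2 + 2/5 = 12/5
1 + 1/(12/5) = 1 + 5/12 = 17/12
1 + 1/(17/12) = 1 + 12/17 = 29/17
1 + 1/(29/17) = 1 + 17/29 = 46/29
58 + 1/(46/29) = 58 + 29/46 = 2697/46
-7 + 1/(2697/46) = -7 + 46/2697 = -18833/2697

-18833/2697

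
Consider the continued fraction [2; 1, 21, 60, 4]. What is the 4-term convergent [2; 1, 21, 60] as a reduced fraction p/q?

Collapse the nested fraction from the inside out:
Start with 60.
21 + 1/(60/1) = 21 + 1/60 = 1261/60
1 + 1/(1261/60) = 1 + 60/1261 = 1321/1261
2 + 1/(1321/1261) = 2 + 1261/1321 = 3903/1321

3903/1321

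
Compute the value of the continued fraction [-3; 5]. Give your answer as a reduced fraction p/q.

Collapse the nested fraction from the inside out:
Start with 5.
-3 + 1/(5/1) = -3 + 1/5 = -14/5

-14/5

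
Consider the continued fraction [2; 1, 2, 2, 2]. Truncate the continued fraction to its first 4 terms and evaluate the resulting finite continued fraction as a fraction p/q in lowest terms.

a_0 = 2: 2/1
a_1 = 1: 3/1
a_2 = 2: 8/3
a_3 = 2: 19/7

19/7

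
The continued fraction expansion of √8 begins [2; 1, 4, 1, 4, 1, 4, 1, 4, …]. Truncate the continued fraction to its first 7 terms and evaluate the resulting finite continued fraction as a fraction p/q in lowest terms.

478/169

Use the convergent recurrence hₖ = aₖ·hₖ₋₁ + hₖ₋₂ (and likewise for the denominators kₖ):
a_0 = 2: 2/1
a_1 = 1: 3/1
a_2 = 4: 14/5
a_3 = 1: 17/6
a_4 = 4: 82/29
a_5 = 1: 99/35
a_6 = 4: 478/169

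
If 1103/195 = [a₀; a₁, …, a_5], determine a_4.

Run the Euclidean algorithm, recording each quotient:
⌊1103/195⌋ = 5, remainder 128
⌊195/128⌋ = 1, remainder 67
⌊128/67⌋ = 1, remainder 61
⌊67/61⌋ = 1, remainder 6
⌊61/6⌋ = 10, remainder 1

10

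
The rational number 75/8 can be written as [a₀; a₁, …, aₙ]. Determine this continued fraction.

75 = 9·8 + 3, so a_0 = 9
8 = 2·3 + 2, so a_1 = 2
3 = 1·2 + 1, so a_2 = 1
2 = 2·1 + 0, so a_3 = 2

[9; 2, 1, 2]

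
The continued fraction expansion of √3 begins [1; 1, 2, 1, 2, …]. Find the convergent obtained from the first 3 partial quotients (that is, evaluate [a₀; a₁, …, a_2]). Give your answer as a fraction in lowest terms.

5/3

a_0 = 1: 1/1
a_1 = 1: 2/1
a_2 = 2: 5/3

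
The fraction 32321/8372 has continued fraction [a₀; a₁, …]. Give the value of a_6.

32321 ÷ 8372 → quotient 3, remainder 7205
8372 ÷ 7205 → quotient 1, remainder 1167
7205 ÷ 1167 → quotient 6, remainder 203
1167 ÷ 203 → quotient 5, remainder 152
203 ÷ 152 → quotient 1, remainder 51
152 ÷ 51 → quotient 2, remainder 50
51 ÷ 50 → quotient 1, remainder 1

1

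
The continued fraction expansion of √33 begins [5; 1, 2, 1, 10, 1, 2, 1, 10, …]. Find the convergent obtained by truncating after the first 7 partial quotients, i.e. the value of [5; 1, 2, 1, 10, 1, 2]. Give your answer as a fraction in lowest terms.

Work from the innermost term outward:
Start with 2.
1 + 1/(2/1) = 1 + 1/2 = 3/2
10 + 1/(3/2) = 10 + 2/3 = 32/3
1 + 1/(32/3) = 1 + 3/32 = 35/32
2 + 1/(35/32) = 2 + 32/35 = 102/35
1 + 1/(102/35) = 1 + 35/102 = 137/102
5 + 1/(137/102) = 5 + 102/137 = 787/137

787/137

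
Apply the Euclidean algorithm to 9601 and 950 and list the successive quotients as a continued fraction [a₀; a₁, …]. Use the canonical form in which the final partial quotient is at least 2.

⌊9601/950⌋ = 10, remainder 101
⌊950/101⌋ = 9, remainder 41
⌊101/41⌋ = 2, remainder 19
⌊41/19⌋ = 2, remainder 3
⌊19/3⌋ = 6, remainder 1
⌊3/1⌋ = 3, remainder 0

[10; 9, 2, 2, 6, 3]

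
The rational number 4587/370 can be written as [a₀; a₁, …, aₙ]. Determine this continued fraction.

[12; 2, 1, 1, 14, 5]

Repeatedly divide and take the remainder:
4587 = 12·370 + 147, so a_0 = 12
370 = 2·147 + 76, so a_1 = 2
147 = 1·76 + 71, so a_2 = 1
76 = 1·71 + 5, so a_3 = 1
71 = 14·5 + 1, so a_4 = 14
5 = 5·1 + 0, so a_5 = 5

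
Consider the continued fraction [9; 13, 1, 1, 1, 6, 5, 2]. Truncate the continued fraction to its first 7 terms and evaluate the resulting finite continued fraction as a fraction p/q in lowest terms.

a_0 = 9: 9/1
a_1 = 13: 118/13
a_2 = 1: 127/14
a_3 = 1: 245/27
a_4 = 1: 372/41
a_5 = 6: 2477/273
a_6 = 5: 12757/1406

12757/1406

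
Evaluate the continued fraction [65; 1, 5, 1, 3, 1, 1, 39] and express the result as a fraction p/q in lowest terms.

Build up convergents one term at a time:
a_0 = 65: 65/1
a_1 = 1: 66/1
a_2 = 5: 395/6
a_3 = 1: 461/7
a_4 = 3: 1778/27
a_5 = 1: 2239/34
a_6 = 1: 4017/61
a_7 = 39: 158902/2413

158902/2413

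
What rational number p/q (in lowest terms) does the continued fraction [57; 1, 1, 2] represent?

Collapse the nested fraction from the inside out:
Start with 2.
1 + 1/(2/1) = 1 + 1/2 = 3/2
1 + 1/(3/2) = 1 + 2/3 = 5/3
57 + 1/(5/3) = 57 + 3/5 = 288/5

288/5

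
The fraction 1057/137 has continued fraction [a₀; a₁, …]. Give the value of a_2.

⌊1057/137⌋ = 7, remainder 98
⌊137/98⌋ = 1, remainder 39
⌊98/39⌋ = 2, remainder 20

2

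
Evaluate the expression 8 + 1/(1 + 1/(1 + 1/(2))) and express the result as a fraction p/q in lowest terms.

Start with 2.
1 + 1/(2/1) = 1 + 1/2 = 3/2
1 + 1/(3/2) = 1 + 2/3 = 5/3
8 + 1/(5/3) = 8 + 3/5 = 43/5

43/5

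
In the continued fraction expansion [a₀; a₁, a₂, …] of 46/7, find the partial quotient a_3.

3

Apply division with remainder until the remainder is 0:
⌊46/7⌋ = 6, remainder 4
⌊7/4⌋ = 1, remainder 3
⌊4/3⌋ = 1, remainder 1
⌊3/1⌋ = 3, remainder 0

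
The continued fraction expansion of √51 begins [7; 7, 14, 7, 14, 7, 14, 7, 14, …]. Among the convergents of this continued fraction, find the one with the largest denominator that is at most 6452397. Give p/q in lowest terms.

7068593/989801

a_0 = 7: 7/1  (≤ bound)
a_1 = 7: 50/7  (≤ bound)
a_2 = 14: 707/99  (≤ bound)
a_3 = 7: 4999/700  (≤ bound)
a_4 = 14: 70693/9899  (≤ bound)
a_5 = 7: 499850/69993  (≤ bound)
a_6 = 14: 7068593/989801  (≤ bound)
a_7 = 7: 49980001/6998600  (> 6452397, stop)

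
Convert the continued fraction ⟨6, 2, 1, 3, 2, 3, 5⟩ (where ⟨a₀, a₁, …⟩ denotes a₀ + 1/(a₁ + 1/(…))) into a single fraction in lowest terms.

2894/455

Start with 5.
3 + 1/(5/1) = 3 + 1/5 = 16/5
2 + 1/(16/5) = 2 + 5/16 = 37/16
3 + 1/(37/16) = 3 + 16/37 = 127/37
1 + 1/(127/37) = 1 + 37/127 = 164/127
2 + 1/(164/127) = 2 + 127/164 = 455/164
6 + 1/(455/164) = 6 + 164/455 = 2894/455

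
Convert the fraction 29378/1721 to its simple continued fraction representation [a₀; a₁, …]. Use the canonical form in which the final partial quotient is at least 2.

Apply division with remainder until the remainder is 0:
29378 ÷ 1721 → quotient 17, remainder 121
1721 ÷ 121 → quotient 14, remainder 27
121 ÷ 27 → quotient 4, remainder 13
27 ÷ 13 → quotient 2, remainder 1
13 ÷ 1 → quotient 13, remainder 0

[17; 14, 4, 2, 13]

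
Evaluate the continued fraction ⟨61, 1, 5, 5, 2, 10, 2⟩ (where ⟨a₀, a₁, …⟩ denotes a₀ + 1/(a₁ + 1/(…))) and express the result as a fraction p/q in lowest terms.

a_0 = 61: 61/1
a_1 = 1: 62/1
a_2 = 5: 371/6
a_3 = 5: 1917/31
a_4 = 2: 4205/68
a_5 = 10: 43967/711
a_6 = 2: 92139/1490

92139/1490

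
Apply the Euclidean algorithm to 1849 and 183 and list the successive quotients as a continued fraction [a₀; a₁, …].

[10; 9, 1, 1, 1, 2, 2]

Repeatedly divide and take the remainder:
⌊1849/183⌋ = 10, remainder 19
⌊183/19⌋ = 9, remainder 12
⌊19/12⌋ = 1, remainder 7
⌊12/7⌋ = 1, remainder 5
⌊7/5⌋ = 1, remainder 2
⌊5/2⌋ = 2, remainder 1
⌊2/1⌋ = 2, remainder 0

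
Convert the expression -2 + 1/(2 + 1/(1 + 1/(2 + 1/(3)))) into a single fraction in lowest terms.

a_0 = -2: -2/1
a_1 = 2: -3/2
a_2 = 1: -5/3
a_3 = 2: -13/8
a_4 = 3: -44/27

-44/27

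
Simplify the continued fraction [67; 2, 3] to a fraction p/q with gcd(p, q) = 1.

a_0 = 67: 67/1
a_1 = 2: 135/2
a_2 = 3: 472/7

472/7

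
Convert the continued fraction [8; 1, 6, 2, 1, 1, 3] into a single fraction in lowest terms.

a_0 = 8: 8/1
a_1 = 1: 9/1
a_2 = 6: 62/7
a_3 = 2: 133/15
a_4 = 1: 195/22
a_5 = 1: 328/37
a_6 = 3: 1179/133

1179/133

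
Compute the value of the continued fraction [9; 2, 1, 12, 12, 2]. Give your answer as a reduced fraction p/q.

Compute successive convergents:
a_0 = 9: 9/1
a_1 = 2: 19/2
a_2 = 1: 28/3
a_3 = 12: 355/38
a_4 = 12: 4288/459
a_5 = 2: 8931/956

8931/956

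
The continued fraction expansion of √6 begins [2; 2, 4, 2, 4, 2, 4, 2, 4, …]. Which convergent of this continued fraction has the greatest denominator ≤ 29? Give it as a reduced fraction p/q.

49/20

a_0 = 2: 2/1  (≤ bound)
a_1 = 2: 5/2  (≤ bound)
a_2 = 4: 22/9  (≤ bound)
a_3 = 2: 49/20  (≤ bound)
a_4 = 4: 218/89  (> 29, stop)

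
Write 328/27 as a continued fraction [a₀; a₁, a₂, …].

Repeatedly divide and take the remainder:
⌊328/27⌋ = 12, remainder 4
⌊27/4⌋ = 6, remainder 3
⌊4/3⌋ = 1, remainder 1
⌊3/1⌋ = 3, remainder 0

[12; 6, 1, 3]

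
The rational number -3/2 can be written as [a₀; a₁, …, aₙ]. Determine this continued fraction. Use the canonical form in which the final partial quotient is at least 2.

[-2; 2]

Run the Euclidean algorithm, recording each quotient:
⌊-3/2⌋ = -2, remainder 1
⌊2/1⌋ = 2, remainder 0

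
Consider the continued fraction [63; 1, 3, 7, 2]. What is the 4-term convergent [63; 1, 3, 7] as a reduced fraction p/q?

1849/29

Starting at the tail and folding back:
Start with 7.
3 + 1/(7/1) = 3 + 1/7 = 22/7
1 + 1/(22/7) = 1 + 7/22 = 29/22
63 + 1/(29/22) = 63 + 22/29 = 1849/29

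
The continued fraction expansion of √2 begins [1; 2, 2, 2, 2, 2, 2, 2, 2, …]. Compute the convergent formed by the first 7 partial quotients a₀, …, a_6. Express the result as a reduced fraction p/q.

Start with 2.
2 + 1/(2/1) = 2 + 1/2 = 5/2
2 + 1/(5/2) = 2 + 2/5 = 12/5
2 + 1/(12/5) = 2 + 5/12 = 29/12
2 + 1/(29/12) = 2 + 12/29 = 70/29
2 + 1/(70/29) = 2 + 29/70 = 169/70
1 + 1/(169/70) = 1 + 70/169 = 239/169

239/169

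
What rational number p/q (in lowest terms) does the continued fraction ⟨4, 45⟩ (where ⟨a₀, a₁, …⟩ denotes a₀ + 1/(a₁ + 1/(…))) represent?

Starting at the tail and folding back:
Start with 45.
4 + 1/(45/1) = 4 + 1/45 = 181/45

181/45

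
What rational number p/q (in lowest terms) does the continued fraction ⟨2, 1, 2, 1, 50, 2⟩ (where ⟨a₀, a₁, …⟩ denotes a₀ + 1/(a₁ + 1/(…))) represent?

1127/410

Start with 2.
50 + 1/(2/1) = 50 + 1/2 = 101/2
1 + 1/(101/2) = 1 + 2/101 = 103/101
2 + 1/(103/101) = 2 + 101/103 = 307/103
1 + 1/(307/103) = 1 + 103/307 = 410/307
2 + 1/(410/307) = 2 + 307/410 = 1127/410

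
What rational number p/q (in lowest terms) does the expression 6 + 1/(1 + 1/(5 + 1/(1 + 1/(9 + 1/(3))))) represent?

1467/214

a_0 = 6: 6/1
a_1 = 1: 7/1
a_2 = 5: 41/6
a_3 = 1: 48/7
a_4 = 9: 473/69
a_5 = 3: 1467/214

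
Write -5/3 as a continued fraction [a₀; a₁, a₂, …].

[-2; 3]

-5 ÷ 3 → quotient -2, remainder 1
3 ÷ 1 → quotient 3, remainder 0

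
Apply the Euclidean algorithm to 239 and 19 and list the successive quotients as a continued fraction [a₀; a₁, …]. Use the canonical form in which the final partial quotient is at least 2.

[12; 1, 1, 2, 1, 2]

⌊239/19⌋ = 12, remainder 11
⌊19/11⌋ = 1, remainder 8
⌊11/8⌋ = 1, remainder 3
⌊8/3⌋ = 2, remainder 2
⌊3/2⌋ = 1, remainder 1
⌊2/1⌋ = 2, remainder 0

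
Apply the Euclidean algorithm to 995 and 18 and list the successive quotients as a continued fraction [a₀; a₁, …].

Run the Euclidean algorithm, recording each quotient:
995 = 55·18 + 5, so a_0 = 55
18 = 3·5 + 3, so a_1 = 3
5 = 1·3 + 2, so a_2 = 1
3 = 1·2 + 1, so a_3 = 1
2 = 2·1 + 0, so a_4 = 2

[55; 3, 1, 1, 2]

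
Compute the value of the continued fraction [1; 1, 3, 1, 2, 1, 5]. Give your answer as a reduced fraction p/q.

195/109

Use the convergent recurrence hₖ = aₖ·hₖ₋₁ + hₖ₋₂ (and likewise for the denominators kₖ):
a_0 = 1: 1/1
a_1 = 1: 2/1
a_2 = 3: 7/4
a_3 = 1: 9/5
a_4 = 2: 25/14
a_5 = 1: 34/19
a_6 = 5: 195/109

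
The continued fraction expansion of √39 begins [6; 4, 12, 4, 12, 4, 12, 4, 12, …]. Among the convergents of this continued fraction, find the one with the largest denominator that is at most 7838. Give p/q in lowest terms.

15294/2449

a_0 = 6: 6/1  (≤ bound)
a_1 = 4: 25/4  (≤ bound)
a_2 = 12: 306/49  (≤ bound)
a_3 = 4: 1249/200  (≤ bound)
a_4 = 12: 15294/2449  (≤ bound)
a_5 = 4: 62425/9996  (> 7838, stop)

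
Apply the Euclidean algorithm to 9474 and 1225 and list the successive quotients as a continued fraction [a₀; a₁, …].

[7; 1, 2, 1, 3, 7, 1, 9]

Apply division with remainder until the remainder is 0:
9474 ÷ 1225 → quotient 7, remainder 899
1225 ÷ 899 → quotient 1, remainder 326
899 ÷ 326 → quotient 2, remainder 247
326 ÷ 247 → quotient 1, remainder 79
247 ÷ 79 → quotient 3, remainder 10
79 ÷ 10 → quotient 7, remainder 9
10 ÷ 9 → quotient 1, remainder 1
9 ÷ 1 → quotient 9, remainder 0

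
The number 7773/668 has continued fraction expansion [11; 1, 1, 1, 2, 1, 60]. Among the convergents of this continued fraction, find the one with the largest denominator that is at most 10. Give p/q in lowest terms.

a_0 = 11: 11/1  (≤ bound)
a_1 = 1: 12/1  (≤ bound)
a_2 = 1: 23/2  (≤ bound)
a_3 = 1: 35/3  (≤ bound)
a_4 = 2: 93/8  (≤ bound)
a_5 = 1: 128/11  (> 10, stop)

93/8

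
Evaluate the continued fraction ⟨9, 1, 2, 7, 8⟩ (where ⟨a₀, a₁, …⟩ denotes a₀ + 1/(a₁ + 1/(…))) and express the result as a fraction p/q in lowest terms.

Start with 8.
7 + 1/(8/1) = 7 + 1/8 = 57/8
2 + 1/(57/8) = 2 + 8/57 = 122/57
1 + 1/(122/57) = 1 + 57/122 = 179/122
9 + 1/(179/122) = 9 + 122/179 = 1733/179

1733/179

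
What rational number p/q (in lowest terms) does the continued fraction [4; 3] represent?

a_0 = 4: 4/1
a_1 = 3: 13/3

13/3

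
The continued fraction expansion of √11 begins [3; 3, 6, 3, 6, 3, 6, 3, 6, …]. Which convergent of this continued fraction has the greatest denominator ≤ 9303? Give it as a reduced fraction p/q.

List convergents until the denominator exceeds the bound:
a_0 = 3: 3/1  (≤ bound)
a_1 = 3: 10/3  (≤ bound)
a_2 = 6: 63/19  (≤ bound)
a_3 = 3: 199/60  (≤ bound)
a_4 = 6: 1257/379  (≤ bound)
a_5 = 3: 3970/1197  (≤ bound)
a_6 = 6: 25077/7561  (≤ bound)
a_7 = 3: 79201/23880  (> 9303, stop)

25077/7561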